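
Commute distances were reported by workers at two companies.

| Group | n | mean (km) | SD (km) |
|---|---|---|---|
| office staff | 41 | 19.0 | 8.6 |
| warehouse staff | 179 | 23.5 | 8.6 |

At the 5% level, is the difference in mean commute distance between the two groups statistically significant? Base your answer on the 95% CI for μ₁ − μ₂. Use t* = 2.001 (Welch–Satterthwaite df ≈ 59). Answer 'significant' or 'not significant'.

SE₁ = s₁/√n₁ = 8.6/√41 = 1.3431; SE₂ = 8.6/√179 = 0.6428.
Independent samples, unequal variances: SE_diff = √(SE₁² + SE₂²) = √(1.80391761 + 0.41319184) = 1.4890.
t* = 2.001, so margin of error = 2.001 × 1.4890 = 2.9795.
Difference in means = 19.0 − 23.5 = -4.5000.
-4.5000 ± 2.9795 → (-7.4795, -1.5205).
The interval (-7.4795, -1.5205) does not contain 0, so the difference is significant.

significant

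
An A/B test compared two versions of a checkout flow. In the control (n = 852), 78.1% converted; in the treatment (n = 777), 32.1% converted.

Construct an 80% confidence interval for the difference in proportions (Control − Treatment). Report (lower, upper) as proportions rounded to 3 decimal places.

(0.432, 0.488)

Each SE is √(p̂(1−p̂)/n): √(0.7810·0.2190/852) = 0.01417 and √(0.3210·0.6790/777) = 0.01675.
SE(p̂₁ − p̂₂) = √(SE₁² + SE₂²) = √(0.0002007889 + 0.0002805625) = 0.02194, since the two samples are independent.
At 80% confidence z* = 1.282; margin = 1.282 × 0.02194 = 0.02813.
The difference is 0.7810 − 0.3210 = 0.4600, so the interval is 0.4600 ± 0.02813 = (0.432, 0.488).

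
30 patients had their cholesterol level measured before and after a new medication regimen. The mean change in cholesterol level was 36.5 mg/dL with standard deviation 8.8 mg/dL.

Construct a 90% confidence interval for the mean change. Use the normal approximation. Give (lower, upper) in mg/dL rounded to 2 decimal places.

(33.86, 39.14)

This is a matched-pairs design, so SE = s_d/√n = 8.8/√30 = 1.6067.
Margin = 1.645 × 1.6067 = 2.6430; the interval is 36.5 ± 2.6430 = (33.86, 39.14).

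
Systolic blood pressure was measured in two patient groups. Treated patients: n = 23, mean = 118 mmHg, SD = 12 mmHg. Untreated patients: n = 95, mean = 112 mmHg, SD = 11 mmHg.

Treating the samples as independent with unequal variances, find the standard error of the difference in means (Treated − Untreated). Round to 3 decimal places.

SE₁ = s₁/√n₁ = 12/√23 = 2.5022; SE₂ = 11/√95 = 1.1286.
Independent samples, unequal variances: SE_diff = √(SE₁² + SE₂²) = √(6.26100484 + 1.27373796) = 2.7449.

2.745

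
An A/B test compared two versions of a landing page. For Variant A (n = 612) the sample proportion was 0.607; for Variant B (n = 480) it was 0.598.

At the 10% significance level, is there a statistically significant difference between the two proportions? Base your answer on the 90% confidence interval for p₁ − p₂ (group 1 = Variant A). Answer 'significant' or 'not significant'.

not significant

SE₁ = √(p̂₁(1−p̂₁)/n₁) = √(0.6070·0.3930/612) = 0.01974; SE₂ = √(0.5980·0.4020/480) = 0.02238.
Independent samples: SE of the difference = √(SE₁² + SE₂²) = √(0.0003896676 + 0.0005008644) = 0.02984.
z* for 90% confidence is 1.645, so the margin of error is 1.645 × 0.02984 = 0.04909.
Point estimate p̂₁ − p̂₂ = 0.6070 − 0.5980 = 0.0090.
0.0090 ± 0.04909 → (-0.04009, 0.05809).
The interval (-0.04009, 0.05809) contains 0, so the difference is not significant.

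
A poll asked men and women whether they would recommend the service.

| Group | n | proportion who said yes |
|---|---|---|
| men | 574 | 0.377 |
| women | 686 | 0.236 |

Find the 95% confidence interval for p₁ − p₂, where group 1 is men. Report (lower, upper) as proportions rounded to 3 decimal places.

(0.090, 0.192)

Each SE is √(p̂(1−p̂)/n): √(0.3770·0.6230/574) = 0.02023 and √(0.2360·0.7640/686) = 0.01621.
SE(p̂₁ − p̂₂) = √(SE₁² + SE₂²) = √(0.0004092529 + 0.0002627641) = 0.02592, since the two samples are independent.
At 95% confidence z* = 1.960; margin = 1.960 × 0.02592 = 0.05080.
The difference is 0.3770 − 0.2360 = 0.1410, so the interval is 0.1410 ± 0.05080 = (0.090, 0.192).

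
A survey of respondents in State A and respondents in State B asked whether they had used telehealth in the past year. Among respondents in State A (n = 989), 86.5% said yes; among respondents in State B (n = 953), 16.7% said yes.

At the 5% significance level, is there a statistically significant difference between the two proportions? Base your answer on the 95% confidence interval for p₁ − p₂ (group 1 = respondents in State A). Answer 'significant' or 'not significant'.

significant

Each SE is √(p̂(1−p̂)/n): √(0.8650·0.1350/989) = 0.01087 and √(0.1670·0.8330/953) = 0.01208.
SE(p̂₁ − p̂₂) = √(SE₁² + SE₂²) = √(0.0001181569 + 0.0001459264) = 0.01625, since the two samples are independent.
At 95% confidence z* = 1.960; margin = 1.960 × 0.01625 = 0.03185.
The difference is 0.8650 − 0.1670 = 0.6980, so the interval is 0.6980 ± 0.03185 = (0.66615, 0.72985).
The interval (0.66615, 0.72985) does not contain 0, so the difference is significant.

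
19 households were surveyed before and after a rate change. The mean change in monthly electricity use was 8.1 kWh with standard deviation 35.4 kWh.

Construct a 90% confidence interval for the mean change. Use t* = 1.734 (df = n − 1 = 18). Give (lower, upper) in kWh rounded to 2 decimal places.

(-5.98, 22.18)

This is a matched-pairs design, so SE = s_d/√n = 35.4/√19 = 8.1213.
Margin = 1.734 × 8.1213 = 14.0823; the interval is 8.1 ± 14.0823 = (-5.98, 22.18).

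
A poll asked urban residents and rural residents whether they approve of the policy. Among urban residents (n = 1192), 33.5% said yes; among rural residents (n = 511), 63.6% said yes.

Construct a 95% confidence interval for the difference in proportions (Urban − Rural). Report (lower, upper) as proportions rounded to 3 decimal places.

Each SE is √(p̂(1−p̂)/n): √(0.3350·0.6650/1192) = 0.01367 and √(0.6360·0.3640/511) = 0.02128.
SE(p̂₁ − p̂₂) = √(SE₁² + SE₂²) = √(0.0001868689 + 0.0004528384) = 0.02529, since the two samples are independent.
At 95% confidence z* = 1.960; margin = 1.960 × 0.02529 = 0.04957.
The difference is 0.3350 − 0.6360 = -0.3010, so the interval is -0.3010 ± 0.04957 = (-0.351, -0.251).

(-0.351, -0.251)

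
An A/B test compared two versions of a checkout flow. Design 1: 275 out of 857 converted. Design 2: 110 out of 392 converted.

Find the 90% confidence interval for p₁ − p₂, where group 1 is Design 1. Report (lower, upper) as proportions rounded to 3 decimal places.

Sample proportions: 275/857 = 0.3209, 110/392 = 0.2806.
Each SE is √(p̂(1−p̂)/n): √(0.3209·0.6791/857) = 0.01595 and √(0.2806·0.7194/392) = 0.02269.
SE(p̂₁ − p̂₂) = √(SE₁² + SE₂²) = √(0.0002544025 + 0.0005148361) = 0.02774, since the two samples are independent.
At 90% confidence z* = 1.645; margin = 1.645 × 0.02774 = 0.04563.
The difference is 0.3209 − 0.2806 = 0.0403, so the interval is 0.0403 ± 0.04563 = (-0.005, 0.086).

(-0.005, 0.086)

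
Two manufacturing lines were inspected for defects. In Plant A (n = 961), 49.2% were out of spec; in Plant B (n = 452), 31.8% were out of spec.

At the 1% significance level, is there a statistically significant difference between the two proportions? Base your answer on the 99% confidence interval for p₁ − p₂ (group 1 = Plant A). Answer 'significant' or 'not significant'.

The two standard errors are √(0.4920×0.5080/961) = 0.01613 and √(0.3180×0.6820/452) = 0.02190.
Because the samples are independent, SE_diff = √(0.01613² + 0.02190²) = 0.02720.
Using z* = 2.576 for 99%, ME = 2.576 × 0.02720 = 0.07007.
p̂₁ − p̂₂ = 0.1740; interval 0.1740 ± 0.07007 gives (0.10393, 0.24407).
The interval (0.10393, 0.24407) does not contain 0, so the difference is significant.

significant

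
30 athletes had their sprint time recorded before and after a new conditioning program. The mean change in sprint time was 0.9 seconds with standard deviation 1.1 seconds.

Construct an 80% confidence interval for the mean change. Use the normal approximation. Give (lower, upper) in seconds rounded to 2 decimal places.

This is a matched-pairs design, so SE = s_d/√n = 1.1/√30 = 0.2008.
Margin = 1.282 × 0.2008 = 0.2574; the interval is 0.9 ± 0.2574 = (0.64, 1.16).

(0.64, 1.16)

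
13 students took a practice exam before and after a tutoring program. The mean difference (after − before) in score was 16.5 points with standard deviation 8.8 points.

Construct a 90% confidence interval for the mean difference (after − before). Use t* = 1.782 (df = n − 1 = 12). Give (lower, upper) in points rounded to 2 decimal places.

Paired design: SE = s_d/√n = 8.8/√13 = 2.4407.
t* = 1.782; margin of error = 1.782 × 2.4407 = 4.3493.
16.5 ± 4.3493 → (12.15, 20.85).

(12.15, 20.85)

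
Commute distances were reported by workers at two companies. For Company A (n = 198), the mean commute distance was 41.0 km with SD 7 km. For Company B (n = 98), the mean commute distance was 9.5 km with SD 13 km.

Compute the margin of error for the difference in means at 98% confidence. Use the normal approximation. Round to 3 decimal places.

Standard errors of each mean: 7/√198 = 0.4975 and 13/√98 = 1.3132.
SE(x̄₁ − x̄₂) = √(0.4975² + 1.3132²) = 1.4043 for independent samples with unequal variances.
With z* = 2.326, the margin is 2.326 × 1.4043 = 3.2664.

3.266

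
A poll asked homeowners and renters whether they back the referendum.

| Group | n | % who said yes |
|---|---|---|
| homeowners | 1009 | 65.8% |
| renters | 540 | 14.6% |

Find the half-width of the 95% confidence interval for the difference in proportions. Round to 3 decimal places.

0.042

Each SE is √(p̂(1−p̂)/n): √(0.6580·0.3420/1009) = 0.01493 and √(0.1460·0.8540/540) = 0.01520.
SE(p̂₁ − p̂₂) = √(SE₁² + SE₂²) = √(0.0002229049 + 0.00023104) = 0.02131, since the two samples are independent.
At 95% confidence z* = 1.960; margin = 1.960 × 0.02131 = 0.04177.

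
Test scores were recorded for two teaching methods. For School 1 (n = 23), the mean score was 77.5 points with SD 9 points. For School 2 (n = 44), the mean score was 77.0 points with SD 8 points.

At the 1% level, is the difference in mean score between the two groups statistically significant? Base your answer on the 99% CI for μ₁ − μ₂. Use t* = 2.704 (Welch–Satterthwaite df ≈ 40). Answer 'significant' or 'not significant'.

Standard errors of each mean: 9/√23 = 1.8766 and 8/√44 = 1.2060.
SE(x̄₁ − x̄₂) = √(1.8766² + 1.2060²) = 2.2307 for independent samples with unequal variances.
With t* = 2.704, the margin is 2.704 × 2.2307 = 6.0318.
x̄₁ − x̄₂ = 77.5 − 77.0 = 0.5000; the interval is 0.5000 ± 6.0318 = (-5.5318, 6.5318).
The interval (-5.5318, 6.5318) contains 0, so the difference is not significant.

not significant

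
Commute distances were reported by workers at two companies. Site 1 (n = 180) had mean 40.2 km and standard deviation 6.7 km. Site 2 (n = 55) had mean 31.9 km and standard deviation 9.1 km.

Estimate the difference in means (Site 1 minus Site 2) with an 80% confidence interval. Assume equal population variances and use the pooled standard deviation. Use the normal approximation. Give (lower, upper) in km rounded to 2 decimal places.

(6.85, 9.75)

s_p = √[((n₁−1)s₁² + (n₂−1)s₂²)/(n₁+n₂−2)] = √[(179·6.7² + 54·9.1²)/233] = 7.3265.
SE = 7.3265·√(1/180 + 1/55) = 1.1288.
With z* = 1.282, margin = 1.282 × 1.1288 = 1.4471.
x̄₁ − x̄₂ = 40.2 − 31.9 = 8.3000; interval 8.3000 ± 1.4471 = (6.85, 9.75).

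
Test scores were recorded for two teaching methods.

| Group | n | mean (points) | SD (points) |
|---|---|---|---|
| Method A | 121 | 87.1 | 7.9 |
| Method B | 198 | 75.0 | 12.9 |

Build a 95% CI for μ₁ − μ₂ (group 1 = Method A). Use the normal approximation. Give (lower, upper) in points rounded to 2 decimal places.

(9.82, 14.38)

SE₁ = s₁/√n₁ = 7.9/√121 = 0.7182; SE₂ = 12.9/√198 = 0.9168.
Independent samples, unequal variances: SE_diff = √(SE₁² + SE₂²) = √(0.51581124 + 0.84052224) = 1.1646.
z* = 1.960, so margin of error = 1.960 × 1.1646 = 2.2826.
Difference in means = 87.1 − 75.0 = 12.1000.
12.1000 ± 2.2826 → (9.82, 14.38).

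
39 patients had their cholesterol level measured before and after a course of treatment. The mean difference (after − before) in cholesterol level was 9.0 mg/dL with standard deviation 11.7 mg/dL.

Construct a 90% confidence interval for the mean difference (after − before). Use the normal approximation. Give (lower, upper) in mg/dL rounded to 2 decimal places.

This is a matched-pairs design, so SE = s_d/√n = 11.7/√39 = 1.8735.
Margin = 1.645 × 1.8735 = 3.0819; the interval is 9.0 ± 3.0819 = (5.92, 12.08).

(5.92, 12.08)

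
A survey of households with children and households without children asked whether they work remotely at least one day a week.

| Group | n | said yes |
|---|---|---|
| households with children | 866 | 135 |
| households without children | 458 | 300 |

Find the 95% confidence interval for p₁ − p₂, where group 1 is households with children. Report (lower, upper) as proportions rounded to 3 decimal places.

(-0.549, -0.449)

Sample proportions: 135/866 = 0.1559, 300/458 = 0.6550.
Each SE is √(p̂(1−p̂)/n): √(0.1559·0.8441/866) = 0.01233 and √(0.6550·0.3450/458) = 0.02221.
SE(p̂₁ − p̂₂) = √(SE₁² + SE₂²) = √(0.0001520289 + 0.0004932841) = 0.02540, since the two samples are independent.
At 95% confidence z* = 1.960; margin = 1.960 × 0.02540 = 0.04978.
The difference is 0.1559 − 0.6550 = -0.4991, so the interval is -0.4991 ± 0.04978 = (-0.549, -0.449).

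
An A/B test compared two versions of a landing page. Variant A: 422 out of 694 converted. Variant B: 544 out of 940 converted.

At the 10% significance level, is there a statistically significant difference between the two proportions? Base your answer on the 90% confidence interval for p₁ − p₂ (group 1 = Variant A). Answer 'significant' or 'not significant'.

not significant

Sample proportions: 422/694 = 0.6081, 544/940 = 0.5787.
Each SE is √(p̂(1−p̂)/n): √(0.6081·0.3919/694) = 0.01853 and √(0.5787·0.4213/940) = 0.01610.
SE(p̂₁ − p̂₂) = √(SE₁² + SE₂²) = √(0.0003433609 + 0.00025921) = 0.02455, since the two samples are independent.
At 90% confidence z* = 1.645; margin = 1.645 × 0.02455 = 0.04038.
The difference is 0.6081 − 0.5787 = 0.0294, so the interval is 0.0294 ± 0.04038 = (-0.01098, 0.06978).
The interval (-0.01098, 0.06978) contains 0, so the difference is not significant.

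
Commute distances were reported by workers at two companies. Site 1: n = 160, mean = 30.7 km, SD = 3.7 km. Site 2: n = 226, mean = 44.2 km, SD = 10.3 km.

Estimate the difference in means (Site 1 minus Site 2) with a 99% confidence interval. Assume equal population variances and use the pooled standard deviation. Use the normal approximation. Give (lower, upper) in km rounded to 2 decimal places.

Pooled variance s_p² = [159·3.7² + 225·10.3²] / (160+226−2) = 67.8306, so s_p = 8.2359.
SE_diff = s_p·√(1/n₁ + 1/n₂) = 8.2359·√(1/160 + 1/226) = 0.8509.
z* = 2.576; margin = 2.576 × 0.8509 = 2.1919.
Difference = 30.7 − 44.2 = -13.5000.
-13.5000 ± 2.1919 → (-15.69, -11.31).

(-15.69, -11.31)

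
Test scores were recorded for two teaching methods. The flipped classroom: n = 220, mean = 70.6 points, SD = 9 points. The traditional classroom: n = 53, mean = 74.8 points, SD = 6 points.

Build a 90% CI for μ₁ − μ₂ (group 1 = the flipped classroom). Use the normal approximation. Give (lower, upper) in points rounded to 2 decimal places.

Standard errors of each mean: 9/√220 = 0.6068 and 6/√53 = 0.8242.
SE(x̄₁ − x̄₂) = √(0.6068² + 0.8242²) = 1.0235 for independent samples with unequal variances.
With z* = 1.645, the margin is 1.645 × 1.0235 = 1.6837.
x̄₁ − x̄₂ = 70.6 − 74.8 = -4.2000; the interval is -4.2000 ± 1.6837 = (-5.88, -2.52).

(-5.88, -2.52)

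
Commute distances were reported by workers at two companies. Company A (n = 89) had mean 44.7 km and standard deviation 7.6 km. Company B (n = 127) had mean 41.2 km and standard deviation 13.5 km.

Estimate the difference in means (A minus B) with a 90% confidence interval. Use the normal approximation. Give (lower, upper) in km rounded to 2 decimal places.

(1.13, 5.87)

Standard errors of each mean: 7.6/√89 = 0.8056 and 13.5/√127 = 1.1979.
SE(x̄₁ − x̄₂) = √(0.8056² + 1.1979²) = 1.4436 for independent samples with unequal variances.
With z* = 1.645, the margin is 1.645 × 1.4436 = 2.3747.
x̄₁ − x̄₂ = 44.7 − 41.2 = 3.5000; the interval is 3.5000 ± 2.3747 = (1.13, 5.87).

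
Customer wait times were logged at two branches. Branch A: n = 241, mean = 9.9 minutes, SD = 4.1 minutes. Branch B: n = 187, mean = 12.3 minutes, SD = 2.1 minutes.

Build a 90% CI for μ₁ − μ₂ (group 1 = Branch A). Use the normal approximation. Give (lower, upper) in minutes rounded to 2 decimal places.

Per-group SEs: s₁/√n₁ = 4.1/√241 = 0.2641, s₂/√n₂ = 2.1/√187 = 0.1536.
Unpooled SE of the difference: √(0.06974881 + 0.02359296) = 0.3055.
Margin of error = z* · SE = 1.645 × 0.3055 = 0.5025.
x̄₁ − x̄₂ = 9.9 − 12.3 = -2.4000.
CI: -2.4000 ± 0.5025 = (-2.90, -1.90).

(-2.90, -1.90)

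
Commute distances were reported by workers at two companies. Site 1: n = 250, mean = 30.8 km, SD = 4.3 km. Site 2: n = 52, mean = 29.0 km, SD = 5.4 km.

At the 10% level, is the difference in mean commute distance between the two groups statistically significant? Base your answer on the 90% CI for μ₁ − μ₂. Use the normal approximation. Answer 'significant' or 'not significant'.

significant

Standard errors of each mean: 4.3/√250 = 0.2720 and 5.4/√52 = 0.7488.
SE(x̄₁ − x̄₂) = √(0.2720² + 0.7488²) = 0.7967 for independent samples with unequal variances.
With z* = 1.645, the margin is 1.645 × 0.7967 = 1.3106.
x̄₁ − x̄₂ = 30.8 − 29.0 = 1.8000; the interval is 1.8000 ± 1.3106 = (0.4894, 3.1106).
The interval (0.4894, 3.1106) does not contain 0, so the difference is significant.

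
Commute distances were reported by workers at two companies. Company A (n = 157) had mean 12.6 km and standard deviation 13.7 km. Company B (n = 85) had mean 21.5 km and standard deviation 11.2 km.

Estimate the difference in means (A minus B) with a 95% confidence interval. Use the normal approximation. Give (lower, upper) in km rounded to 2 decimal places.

(-12.10, -5.70)

SE₁ = s₁/√n₁ = 13.7/√157 = 1.0934; SE₂ = 11.2/√85 = 1.2148.
Independent samples, unequal variances: SE_diff = √(SE₁² + SE₂²) = √(1.19552356 + 1.47573904) = 1.6344.
z* = 1.960, so margin of error = 1.960 × 1.6344 = 3.2034.
Difference in means = 12.6 − 21.5 = -8.9000.
-8.9000 ± 3.2034 → (-12.10, -5.70).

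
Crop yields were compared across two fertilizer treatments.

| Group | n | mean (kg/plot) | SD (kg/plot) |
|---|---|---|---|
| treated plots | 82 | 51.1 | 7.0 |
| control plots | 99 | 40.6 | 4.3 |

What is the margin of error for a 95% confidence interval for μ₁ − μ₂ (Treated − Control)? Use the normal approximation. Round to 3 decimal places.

SE₁ = s₁/√n₁ = 7.0/√82 = 0.7730; SE₂ = 4.3/√99 = 0.4322.
Independent samples, unequal variances: SE_diff = √(SE₁² + SE₂²) = √(0.597529 + 0.18679684) = 0.8856.
z* = 1.960, so margin of error = 1.960 × 0.8856 = 1.7358.

1.736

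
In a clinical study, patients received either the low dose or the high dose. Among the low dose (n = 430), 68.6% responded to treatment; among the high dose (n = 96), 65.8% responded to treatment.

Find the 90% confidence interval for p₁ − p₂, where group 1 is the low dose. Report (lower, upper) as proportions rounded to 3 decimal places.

(-0.060, 0.116)

SE₁ = √(p̂₁(1−p̂₁)/n₁) = √(0.6860·0.3140/430) = 0.02238; SE₂ = √(0.6580·0.3420/96) = 0.04842.
Independent samples: SE of the difference = √(SE₁² + SE₂²) = √(0.0005008644 + 0.0023444964) = 0.05334.
z* for 90% confidence is 1.645, so the margin of error is 1.645 × 0.05334 = 0.08774.
Point estimate p̂₁ − p̂₂ = 0.6860 − 0.6580 = 0.0280.
0.0280 ± 0.08774 → (-0.060, 0.116).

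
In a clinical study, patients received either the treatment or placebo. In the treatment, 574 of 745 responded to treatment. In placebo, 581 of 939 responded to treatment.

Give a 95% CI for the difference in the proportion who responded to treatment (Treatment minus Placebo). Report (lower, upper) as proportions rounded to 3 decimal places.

(0.108, 0.195)

First, p̂₁ = 574/745 = 0.7705; p̂₂ = 581/939 = 0.6187.
The two standard errors are √(0.7705×0.2295/745) = 0.01541 and √(0.6187×0.3813/939) = 0.01585.
Because the samples are independent, SE_diff = √(0.01541² + 0.01585²) = 0.02211.
Using z* = 1.960 for 95%, ME = 1.960 × 0.02211 = 0.04334.
p̂₁ − p̂₂ = 0.1518; interval 0.1518 ± 0.04334 gives (0.108, 0.195).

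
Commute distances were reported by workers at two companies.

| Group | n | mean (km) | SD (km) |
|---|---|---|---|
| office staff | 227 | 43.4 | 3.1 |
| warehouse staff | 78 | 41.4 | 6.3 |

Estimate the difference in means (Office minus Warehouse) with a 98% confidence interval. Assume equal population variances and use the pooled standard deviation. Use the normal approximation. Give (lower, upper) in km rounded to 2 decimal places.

(0.73, 3.27)

s_p = √[((n₁−1)s₁² + (n₂−1)s₂²)/(n₁+n₂−2)] = √[(226·3.1² + 77·6.3²)/303] = 4.1538.
SE = 4.1538·√(1/227 + 1/78) = 0.5452.
With z* = 2.326, margin = 2.326 × 0.5452 = 1.2681.
x̄₁ − x̄₂ = 43.4 − 41.4 = 2.0000; interval 2.0000 ± 1.2681 = (0.73, 3.27).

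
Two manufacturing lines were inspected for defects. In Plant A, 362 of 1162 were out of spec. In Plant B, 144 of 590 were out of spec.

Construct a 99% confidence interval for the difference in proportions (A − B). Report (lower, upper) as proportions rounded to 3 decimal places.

p̂₁ = 362/1162 = 0.3115 and p̂₂ = 144/590 = 0.2441.
SE₁ = √(p̂₁(1−p̂₁)/n₁) = √(0.3115·0.6885/1162) = 0.01359; SE₂ = √(0.2441·0.7559/590) = 0.01768.
Independent samples: SE of the difference = √(SE₁² + SE₂²) = √(0.0001846881 + 0.0003125824) = 0.02230.
z* for 99% confidence is 2.576, so the margin of error is 2.576 × 0.02230 = 0.05744.
Point estimate p̂₁ − p̂₂ = 0.3115 − 0.2441 = 0.0674.
0.0674 ± 0.05744 → (0.010, 0.125).

(0.010, 0.125)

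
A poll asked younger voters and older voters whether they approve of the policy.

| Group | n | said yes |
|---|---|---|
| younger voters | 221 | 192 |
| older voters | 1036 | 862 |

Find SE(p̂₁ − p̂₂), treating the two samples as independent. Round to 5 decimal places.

First, p̂₁ = 192/221 = 0.8688; p̂₂ = 862/1036 = 0.8320.
The two standard errors are √(0.8688×0.1312/221) = 0.02271 and √(0.8320×0.1680/1036) = 0.01162.
Because the samples are independent, SE_diff = √(0.02271² + 0.01162²) = 0.02551.

0.02551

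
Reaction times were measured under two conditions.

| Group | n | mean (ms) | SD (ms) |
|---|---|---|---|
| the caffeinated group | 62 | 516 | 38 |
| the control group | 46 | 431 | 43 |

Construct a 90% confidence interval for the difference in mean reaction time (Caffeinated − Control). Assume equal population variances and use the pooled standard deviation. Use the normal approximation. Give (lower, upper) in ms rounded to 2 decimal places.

(72.13, 97.87)

s_p = √[((n₁−1)s₁² + (n₂−1)s₂²)/(n₁+n₂−2)] = √[(61·38² + 45·43²)/106] = 40.1987.
SE = 40.1987·√(1/62 + 1/46) = 7.8226.
With z* = 1.645, margin = 1.645 × 7.8226 = 12.8682.
x̄₁ − x̄₂ = 516 − 431 = 85.0000; interval 85.0000 ± 12.8682 = (72.13, 97.87).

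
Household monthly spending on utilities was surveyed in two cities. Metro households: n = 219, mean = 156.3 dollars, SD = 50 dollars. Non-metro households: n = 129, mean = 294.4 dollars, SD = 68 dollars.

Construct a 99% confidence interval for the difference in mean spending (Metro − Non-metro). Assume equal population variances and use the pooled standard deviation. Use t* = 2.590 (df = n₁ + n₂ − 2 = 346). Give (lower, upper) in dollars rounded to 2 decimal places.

(-154.58, -121.62)

s_p = √[((n₁−1)s₁² + (n₂−1)s₂²)/(n₁+n₂−2)] = √[(218·50² + 128·68²)/346] = 57.3215.
SE = 57.3215·√(1/219 + 1/129) = 6.3620.
With t* = 2.590, margin = 2.590 × 6.3620 = 16.4776.
x̄₁ − x̄₂ = 156.3 − 294.4 = -138.1000; interval -138.1000 ± 16.4776 = (-154.58, -121.62).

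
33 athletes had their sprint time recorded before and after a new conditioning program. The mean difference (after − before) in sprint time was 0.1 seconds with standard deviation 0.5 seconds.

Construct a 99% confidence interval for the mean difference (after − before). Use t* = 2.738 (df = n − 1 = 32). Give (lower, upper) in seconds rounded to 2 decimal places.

(-0.14, 0.34)

This is a matched-pairs design, so SE = s_d/√n = 0.5/√33 = 0.0870.
Margin = 2.738 × 0.0870 = 0.2382; the interval is 0.1 ± 0.2382 = (-0.14, 0.34).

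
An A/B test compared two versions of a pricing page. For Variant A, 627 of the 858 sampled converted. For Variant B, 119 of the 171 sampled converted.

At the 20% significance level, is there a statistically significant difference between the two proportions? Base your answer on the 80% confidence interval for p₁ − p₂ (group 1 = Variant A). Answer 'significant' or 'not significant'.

Sample proportions: 627/858 = 0.7308, 119/171 = 0.6959.
Each SE is √(p̂(1−p̂)/n): √(0.7308·0.2692/858) = 0.01514 and √(0.6959·0.3041/171) = 0.03518.
SE(p̂₁ − p̂₂) = √(SE₁² + SE₂²) = √(0.0002292196 + 0.0012376324) = 0.03830, since the two samples are independent.
At 80% confidence z* = 1.282; margin = 1.282 × 0.03830 = 0.04910.
The difference is 0.7308 − 0.6959 = 0.0349, so the interval is 0.0349 ± 0.04910 = (-0.01420, 0.08400).
The interval (-0.01420, 0.08400) contains 0, so the difference is not significant.

not significant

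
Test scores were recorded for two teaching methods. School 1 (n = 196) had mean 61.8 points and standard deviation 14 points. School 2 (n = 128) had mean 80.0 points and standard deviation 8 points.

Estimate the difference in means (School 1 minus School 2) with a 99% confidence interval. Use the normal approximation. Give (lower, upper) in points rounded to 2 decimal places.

(-21.35, -15.05)

Per-group SEs: s₁/√n₁ = 14/√196 = 1.0000, s₂/√n₂ = 8/√128 = 0.7071.
Unpooled SE of the difference: √(1.0 + 0.49999041) = 1.2247.
Margin of error = z* · SE = 2.576 × 1.2247 = 3.1548.
x̄₁ − x̄₂ = 61.8 − 80.0 = -18.2000.
CI: -18.2000 ± 3.1548 = (-21.35, -15.05).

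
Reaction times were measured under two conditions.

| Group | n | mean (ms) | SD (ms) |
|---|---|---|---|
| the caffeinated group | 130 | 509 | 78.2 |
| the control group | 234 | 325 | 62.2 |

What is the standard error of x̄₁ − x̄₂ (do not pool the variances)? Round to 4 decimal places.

Per-group SEs: s₁/√n₁ = 78.2/√130 = 6.8586, s₂/√n₂ = 62.2/√234 = 4.0661.
Unpooled SE of the difference: √(47.04039396 + 16.53316921) = 7.9733.

7.9733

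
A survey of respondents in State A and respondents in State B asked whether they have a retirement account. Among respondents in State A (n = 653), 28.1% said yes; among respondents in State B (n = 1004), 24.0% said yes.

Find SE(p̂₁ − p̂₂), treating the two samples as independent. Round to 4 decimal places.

0.0222

Each SE is √(p̂(1−p̂)/n): √(0.2810·0.7190/653) = 0.01759 and √(0.2400·0.7600/1004) = 0.01348.
SE(p̂₁ − p̂₂) = √(SE₁² + SE₂²) = √(0.0003094081 + 0.0001817104) = 0.02216, since the two samples are independent.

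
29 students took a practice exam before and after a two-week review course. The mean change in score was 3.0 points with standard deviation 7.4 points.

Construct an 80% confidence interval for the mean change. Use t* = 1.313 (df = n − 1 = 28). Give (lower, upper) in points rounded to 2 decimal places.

Paired design: SE = s_d/√n = 7.4/√29 = 1.3741.
t* = 1.313; margin of error = 1.313 × 1.3741 = 1.8042.
3.0 ± 1.8042 → (1.20, 4.80).

(1.20, 4.80)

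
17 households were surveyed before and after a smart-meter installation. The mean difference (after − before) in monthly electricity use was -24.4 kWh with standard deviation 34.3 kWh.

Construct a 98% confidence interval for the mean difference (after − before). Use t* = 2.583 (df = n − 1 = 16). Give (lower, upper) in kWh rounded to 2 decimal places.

(-45.89, -2.91)

This is a matched-pairs design, so SE = s_d/√n = 34.3/√17 = 8.3190.
Margin = 2.583 × 8.3190 = 21.4880; the interval is -24.4 ± 21.4880 = (-45.89, -2.91).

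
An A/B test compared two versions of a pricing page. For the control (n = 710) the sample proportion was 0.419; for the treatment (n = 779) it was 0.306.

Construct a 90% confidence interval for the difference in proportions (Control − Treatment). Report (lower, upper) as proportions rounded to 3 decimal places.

(0.072, 0.154)

The two standard errors are √(0.4190×0.5810/710) = 0.01852 and √(0.3060×0.6940/779) = 0.01651.
Because the samples are independent, SE_diff = √(0.01852² + 0.01651²) = 0.02481.
Using z* = 1.645 for 90%, ME = 1.645 × 0.02481 = 0.04081.
p̂₁ − p̂₂ = 0.1130; interval 0.1130 ± 0.04081 gives (0.072, 0.154).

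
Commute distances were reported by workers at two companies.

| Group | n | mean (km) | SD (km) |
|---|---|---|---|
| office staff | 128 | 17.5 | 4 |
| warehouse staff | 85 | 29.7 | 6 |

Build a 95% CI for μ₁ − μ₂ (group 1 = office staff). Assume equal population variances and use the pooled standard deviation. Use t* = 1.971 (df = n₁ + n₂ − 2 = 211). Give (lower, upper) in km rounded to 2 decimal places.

(-13.55, -10.85)

Pooled variance s_p² = [127·4² + 84·6²] / (128+85−2) = 23.9621, so s_p = 4.8951.
SE_diff = s_p·√(1/n₁ + 1/n₂) = 4.8951·√(1/128 + 1/85) = 0.6849.
t* = 1.971; margin = 1.971 × 0.6849 = 1.3499.
Difference = 17.5 − 29.7 = -12.2000.
-12.2000 ± 1.3499 → (-13.55, -10.85).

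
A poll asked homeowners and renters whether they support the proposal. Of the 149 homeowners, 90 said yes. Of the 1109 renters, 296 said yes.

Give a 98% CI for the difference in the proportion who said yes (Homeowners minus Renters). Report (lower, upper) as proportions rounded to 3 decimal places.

(0.239, 0.435)

p̂₁ = 90/149 = 0.6040 and p̂₂ = 296/1109 = 0.2669.
SE₁ = √(p̂₁(1−p̂₁)/n₁) = √(0.6040·0.3960/149) = 0.04007; SE₂ = √(0.2669·0.7331/1109) = 0.01328.
Independent samples: SE of the difference = √(SE₁² + SE₂²) = √(0.0016056049 + 0.0001763584) = 0.04221.
z* for 98% confidence is 2.326, so the margin of error is 2.326 × 0.04221 = 0.09818.
Point estimate p̂₁ − p̂₂ = 0.6040 − 0.2669 = 0.3371.
0.3371 ± 0.09818 → (0.239, 0.435).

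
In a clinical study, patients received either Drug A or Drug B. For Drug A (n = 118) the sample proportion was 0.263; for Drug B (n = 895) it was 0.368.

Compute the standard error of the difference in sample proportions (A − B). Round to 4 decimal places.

Each SE is √(p̂(1−p̂)/n): √(0.2630·0.7370/118) = 0.04053 and √(0.3680·0.6320/895) = 0.01612.
SE(p̂₁ − p̂₂) = √(SE₁² + SE₂²) = √(0.0016426809 + 0.0002598544) = 0.04362, since the two samples are independent.

0.0436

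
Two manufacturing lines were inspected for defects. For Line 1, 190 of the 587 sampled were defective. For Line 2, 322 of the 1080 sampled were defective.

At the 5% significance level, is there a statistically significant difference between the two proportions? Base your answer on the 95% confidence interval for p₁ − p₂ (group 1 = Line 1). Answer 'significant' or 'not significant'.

not significant

First, p̂₁ = 190/587 = 0.3237; p̂₂ = 322/1080 = 0.2981.
The two standard errors are √(0.3237×0.6763/587) = 0.01931 and √(0.2981×0.7019/1080) = 0.01392.
Because the samples are independent, SE_diff = √(0.01931² + 0.01392²) = 0.02380.
Using z* = 1.960 for 95%, ME = 1.960 × 0.02380 = 0.04665.
p̂₁ − p̂₂ = 0.0256; interval 0.0256 ± 0.04665 gives (-0.02105, 0.07225).
The interval (-0.02105, 0.07225) contains 0, so the difference is not significant.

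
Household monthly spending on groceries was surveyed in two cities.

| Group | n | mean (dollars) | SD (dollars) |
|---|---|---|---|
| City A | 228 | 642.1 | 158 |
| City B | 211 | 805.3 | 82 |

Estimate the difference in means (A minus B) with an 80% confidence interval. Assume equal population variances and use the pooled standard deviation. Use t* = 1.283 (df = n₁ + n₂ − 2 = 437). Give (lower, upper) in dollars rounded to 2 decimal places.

s_p = √[((n₁−1)s₁² + (n₂−1)s₂²)/(n₁+n₂−2)] = √[(227·158² + 210·82²)/437] = 127.2744.
SE = 127.2744·√(1/228 + 1/211) = 12.1581.
With t* = 1.283, margin = 1.283 × 12.1581 = 15.5988.
x̄₁ − x̄₂ = 642.1 − 805.3 = -163.2000; interval -163.2000 ± 15.5988 = (-178.80, -147.60).

(-178.80, -147.60)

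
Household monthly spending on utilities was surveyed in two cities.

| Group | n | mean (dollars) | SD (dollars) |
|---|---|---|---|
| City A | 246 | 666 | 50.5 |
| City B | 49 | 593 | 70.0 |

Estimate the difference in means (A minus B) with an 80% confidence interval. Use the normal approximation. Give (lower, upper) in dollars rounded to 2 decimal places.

Standard errors of each mean: 50.5/√246 = 3.2198 and 70.0/√49 = 10.0000.
SE(x̄₁ − x̄₂) = √(3.2198² + 10.0000²) = 10.5056 for independent samples with unequal variances.
With z* = 1.282, the margin is 1.282 × 10.5056 = 13.4682.
x̄₁ − x̄₂ = 666 − 593 = 73.0000; the interval is 73.0000 ± 13.4682 = (59.53, 86.47).

(59.53, 86.47)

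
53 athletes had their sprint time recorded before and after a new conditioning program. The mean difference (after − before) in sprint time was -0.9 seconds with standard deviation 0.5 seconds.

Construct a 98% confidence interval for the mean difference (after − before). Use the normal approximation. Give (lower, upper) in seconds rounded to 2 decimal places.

(-1.06, -0.74)

This is a matched-pairs design, so SE = s_d/√n = 0.5/√53 = 0.0687.
Margin = 2.326 × 0.0687 = 0.1598; the interval is -0.9 ± 0.1598 = (-1.06, -0.74).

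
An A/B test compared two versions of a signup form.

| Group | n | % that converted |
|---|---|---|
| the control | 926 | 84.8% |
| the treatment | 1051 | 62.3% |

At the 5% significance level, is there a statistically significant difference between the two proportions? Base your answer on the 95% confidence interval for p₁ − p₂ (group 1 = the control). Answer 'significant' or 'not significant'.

significant

Each SE is √(p̂(1−p̂)/n): √(0.8480·0.1520/926) = 0.01180 and √(0.6230·0.3770/1051) = 0.01495.
SE(p̂₁ − p̂₂) = √(SE₁² + SE₂²) = √(0.00013924 + 0.0002235025) = 0.01905, since the two samples are independent.
At 95% confidence z* = 1.960; margin = 1.960 × 0.01905 = 0.03734.
The difference is 0.8480 − 0.6230 = 0.2250, so the interval is 0.2250 ± 0.03734 = (0.18766, 0.26234).
The interval (0.18766, 0.26234) does not contain 0, so the difference is significant.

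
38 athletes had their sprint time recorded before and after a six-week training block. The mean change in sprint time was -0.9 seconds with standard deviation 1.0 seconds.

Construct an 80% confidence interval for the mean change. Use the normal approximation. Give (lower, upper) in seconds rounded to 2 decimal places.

This is a matched-pairs design, so SE = s_d/√n = 1.0/√38 = 0.1622.
Margin = 1.282 × 0.1622 = 0.2079; the interval is -0.9 ± 0.2079 = (-1.11, -0.69).

(-1.11, -0.69)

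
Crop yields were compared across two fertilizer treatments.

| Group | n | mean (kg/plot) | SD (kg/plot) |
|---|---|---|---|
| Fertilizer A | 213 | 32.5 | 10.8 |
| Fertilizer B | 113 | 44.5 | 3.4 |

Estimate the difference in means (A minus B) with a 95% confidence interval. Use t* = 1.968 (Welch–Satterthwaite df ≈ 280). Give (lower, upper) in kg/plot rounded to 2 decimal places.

SE₁ = s₁/√n₁ = 10.8/√213 = 0.7400; SE₂ = 3.4/√113 = 0.3198.
Independent samples, unequal variances: SE_diff = √(SE₁² + SE₂²) = √(0.5476 + 0.10227204) = 0.8061.
t* = 1.968, so margin of error = 1.968 × 0.8061 = 1.5864.
Difference in means = 32.5 − 44.5 = -12.0000.
-12.0000 ± 1.5864 → (-13.59, -10.41).

(-13.59, -10.41)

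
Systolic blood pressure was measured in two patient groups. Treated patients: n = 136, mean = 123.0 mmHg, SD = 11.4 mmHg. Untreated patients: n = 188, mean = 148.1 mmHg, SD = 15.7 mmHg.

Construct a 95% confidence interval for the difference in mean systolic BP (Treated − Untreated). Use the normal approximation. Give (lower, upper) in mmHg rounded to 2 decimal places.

Standard errors of each mean: 11.4/√136 = 0.9775 and 15.7/√188 = 1.1450.
SE(x̄₁ − x̄₂) = √(0.9775² + 1.1450²) = 1.5055 for independent samples with unequal variances.
With z* = 1.960, the margin is 1.960 × 1.5055 = 2.9508.
x̄₁ − x̄₂ = 123.0 − 148.1 = -25.1000; the interval is -25.1000 ± 2.9508 = (-28.05, -22.15).

(-28.05, -22.15)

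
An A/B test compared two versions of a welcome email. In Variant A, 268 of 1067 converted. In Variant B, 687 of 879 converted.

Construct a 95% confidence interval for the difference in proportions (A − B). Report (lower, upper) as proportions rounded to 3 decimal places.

Sample proportions: 268/1067 = 0.2512, 687/879 = 0.7816.
Each SE is √(p̂(1−p̂)/n): √(0.2512·0.7488/1067) = 0.01328 and √(0.7816·0.2184/879) = 0.01394.
SE(p̂₁ − p̂₂) = √(SE₁² + SE₂²) = √(0.0001763584 + 0.0001943236) = 0.01925, since the two samples are independent.
At 95% confidence z* = 1.960; margin = 1.960 × 0.01925 = 0.03773.
The difference is 0.2512 − 0.7816 = -0.5304, so the interval is -0.5304 ± 0.03773 = (-0.568, -0.493).

(-0.568, -0.493)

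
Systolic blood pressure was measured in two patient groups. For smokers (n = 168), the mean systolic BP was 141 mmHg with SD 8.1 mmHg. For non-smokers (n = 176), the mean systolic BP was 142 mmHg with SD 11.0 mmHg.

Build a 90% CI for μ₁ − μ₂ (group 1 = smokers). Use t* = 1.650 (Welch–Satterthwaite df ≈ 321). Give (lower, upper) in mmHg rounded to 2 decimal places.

SE₁ = s₁/√n₁ = 8.1/√168 = 0.6249; SE₂ = 11.0/√176 = 0.8292.
Independent samples, unequal variances: SE_diff = √(SE₁² + SE₂²) = √(0.39050001 + 0.68757264) = 1.0383.
t* = 1.650, so margin of error = 1.650 × 1.0383 = 1.7132.
Difference in means = 141 − 142 = -1.0000.
-1.0000 ± 1.7132 → (-2.71, 0.71).

(-2.71, 0.71)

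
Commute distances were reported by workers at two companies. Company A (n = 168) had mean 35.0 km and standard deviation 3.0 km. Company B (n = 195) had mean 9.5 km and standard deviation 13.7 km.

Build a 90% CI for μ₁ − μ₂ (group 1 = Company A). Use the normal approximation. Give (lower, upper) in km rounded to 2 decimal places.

(23.84, 27.16)

Standard errors of each mean: 3.0/√168 = 0.2315 and 13.7/√195 = 0.9811.
SE(x̄₁ − x̄₂) = √(0.2315² + 0.9811²) = 1.0080 for independent samples with unequal variances.
With z* = 1.645, the margin is 1.645 × 1.0080 = 1.6582.
x̄₁ − x̄₂ = 35.0 − 9.5 = 25.5000; the interval is 25.5000 ± 1.6582 = (23.84, 27.16).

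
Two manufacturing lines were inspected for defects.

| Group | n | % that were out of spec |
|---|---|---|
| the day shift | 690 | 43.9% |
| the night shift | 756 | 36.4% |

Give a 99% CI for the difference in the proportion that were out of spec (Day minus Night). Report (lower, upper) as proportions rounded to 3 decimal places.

SE₁ = √(p̂₁(1−p̂₁)/n₁) = √(0.4390·0.5610/690) = 0.01889; SE₂ = √(0.3640·0.6360/756) = 0.01750.
Independent samples: SE of the difference = √(SE₁² + SE₂²) = √(0.0003568321 + 0.00030625) = 0.02575.
z* for 99% confidence is 2.576, so the margin of error is 2.576 × 0.02575 = 0.06633.
Point estimate p̂₁ − p̂₂ = 0.4390 − 0.3640 = 0.0750.
0.0750 ± 0.06633 → (0.009, 0.141).

(0.009, 0.141)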